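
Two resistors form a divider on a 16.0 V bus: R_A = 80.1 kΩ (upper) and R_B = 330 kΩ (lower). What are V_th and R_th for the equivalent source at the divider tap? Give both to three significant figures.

V_th = 12.9 V, R_th = 64.5 kΩ

V_th is the open-circuit tap voltage: 16.0 × 330/(80.1 + 330) = 12.9 V.
With the supply zeroed, R_A and R_B appear in parallel from the tap: R_th = R_A‖R_B = (80.1 × 330)/410.1 = 64.5 kΩ.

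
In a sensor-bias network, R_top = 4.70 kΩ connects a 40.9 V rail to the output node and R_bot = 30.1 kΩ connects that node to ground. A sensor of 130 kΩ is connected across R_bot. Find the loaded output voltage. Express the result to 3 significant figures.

The load sits in parallel with R_bot: R_bot‖R_L = (30.1 × 130) / (30.1 + 130) = 24.44 kΩ.
V_out = 40.9 × 24.44 / (4.70 + 24.44) = 40.9 × 24.44/29.14 = 34.3 V.

V_out ≈ 34.3 V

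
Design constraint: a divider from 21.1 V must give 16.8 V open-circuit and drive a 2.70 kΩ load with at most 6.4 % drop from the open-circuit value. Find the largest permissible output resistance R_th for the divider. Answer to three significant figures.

Loading drop = R_th/(R_th + R_L) ≤ 0.0640, so R_th ≤ R_L · ε/(1−ε) = 2.70 kΩ × 0.0640/0.9360 = 185 Ω.
(Any R1, R2 with R2/(R1+R2) = 0.796 and R1‖R2 ≤ 185 Ω will meet the spec.)

R_th ≤ 185 Ω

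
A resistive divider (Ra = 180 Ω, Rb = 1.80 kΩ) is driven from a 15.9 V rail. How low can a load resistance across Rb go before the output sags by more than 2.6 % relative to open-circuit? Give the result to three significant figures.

Output resistance R_th = Ra‖Rb = (180 × 1800)/1980 = 163.6 Ω.
The fractional drop is R_th/(R_th + R_L); requiring this ≤ 0.0260 gives R_L ≥ R_th(1/0.0260 − 1) = 163.6 × 37.46 = 6.13 kΩ.

R_L(min) ≈ 6.13 kΩ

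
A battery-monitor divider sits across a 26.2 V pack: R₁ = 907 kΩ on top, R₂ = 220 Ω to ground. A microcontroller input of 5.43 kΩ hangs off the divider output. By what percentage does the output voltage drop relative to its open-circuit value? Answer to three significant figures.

3.89 %

The divider's output (Thévenin) resistance is R₁‖R₂ = 219.9 Ω.
Fractional drop under load = R_th/(R_th + R_L) = 219.9 / (219.9 + 5430) = 0.03893.
So the output falls by 3.89 %.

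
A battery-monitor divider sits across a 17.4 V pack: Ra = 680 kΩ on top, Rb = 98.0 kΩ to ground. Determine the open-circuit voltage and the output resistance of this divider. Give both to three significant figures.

V_th is the open-circuit tap voltage: 17.4 × 98.0/(680 + 98.0) = 2.19 V.
With the supply zeroed, Ra and Rb appear in parallel from the tap: R_th = Ra‖Rb = (680 × 98.0)/778.0 = 85.7 kΩ.

V_th = 2.19 V, R_th = 85.7 kΩ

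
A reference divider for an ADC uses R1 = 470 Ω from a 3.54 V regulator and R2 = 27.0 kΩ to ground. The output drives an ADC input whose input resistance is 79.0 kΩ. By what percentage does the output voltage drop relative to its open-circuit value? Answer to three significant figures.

The divider's output (Thévenin) resistance is R1‖R2 = 462.0 Ω.
Fractional drop under load = R_th/(R_th + R_L) = 462.0 / (462.0 + 79000) = 0.005814.
So the output falls by 0.581 %.

0.581 %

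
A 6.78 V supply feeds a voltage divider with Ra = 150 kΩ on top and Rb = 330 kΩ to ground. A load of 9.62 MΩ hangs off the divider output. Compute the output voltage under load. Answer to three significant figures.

V_out ≈ 4.61 V

The load sits in parallel with Rb: Rb‖R_L = (330 × 9620) / (330 + 9620) = 319.1 kΩ.
V_out = 6.78 × 319.1 / (150 + 319.1) = 6.78 × 319.1/469.1 = 4.61 V.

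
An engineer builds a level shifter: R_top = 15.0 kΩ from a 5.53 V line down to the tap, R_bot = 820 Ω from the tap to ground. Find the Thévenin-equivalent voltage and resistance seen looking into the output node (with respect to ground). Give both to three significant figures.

V_th is the open-circuit tap voltage: 5.53 × 820/(15000 + 820) = 0.287 V.
With the supply zeroed, R_top and R_bot appear in parallel from the tap: R_th = R_top‖R_bot = (15000 × 820)/15820 = 777 Ω.

V_th = 0.287 V, R_th = 777 Ω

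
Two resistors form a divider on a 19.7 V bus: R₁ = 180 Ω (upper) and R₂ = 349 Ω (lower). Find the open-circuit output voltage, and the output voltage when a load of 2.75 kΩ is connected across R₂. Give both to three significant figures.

Unloaded: 13.0 V; loaded: 12.5 V

Open-circuit: V = 19.7 × 349/(180 + 349) = 13.0 V.
With the load, R₂ becomes R₂‖R_L = 309.7 Ω, so V = 19.7 × 309.7/489.7 = 12.5 V.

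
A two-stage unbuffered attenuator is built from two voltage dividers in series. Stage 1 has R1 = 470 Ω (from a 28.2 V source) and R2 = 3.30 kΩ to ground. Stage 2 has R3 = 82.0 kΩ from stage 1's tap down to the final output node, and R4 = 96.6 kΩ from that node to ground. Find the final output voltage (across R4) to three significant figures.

V_out ≈ 13.3 V

Stage 2 presents R3+R4 = 178600 Ω as a load on stage 1's tap.
Stage 1's lower leg becomes R2‖(R3+R4) = 3240 Ω, so V_mid = 28.2 × 3240/3710 = 24.63 V.
Stage 2 is itself unloaded: V_out = V_mid × R4/(R3+R4) = 24.63 × 96600/178600 = 13.3 V.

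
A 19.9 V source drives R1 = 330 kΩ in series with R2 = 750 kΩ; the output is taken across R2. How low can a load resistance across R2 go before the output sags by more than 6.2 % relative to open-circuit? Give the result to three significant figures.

R_L(min) ≈ 3.47 MΩ

Output resistance R_th = R1‖R2 = (330 × 750)/1080 = 229.2 kΩ.
The fractional drop is R_th/(R_th + R_L); requiring this ≤ 0.0620 gives R_L ≥ R_th(1/0.0620 − 1) = 229.2 × 15.13 = 3.47 MΩ.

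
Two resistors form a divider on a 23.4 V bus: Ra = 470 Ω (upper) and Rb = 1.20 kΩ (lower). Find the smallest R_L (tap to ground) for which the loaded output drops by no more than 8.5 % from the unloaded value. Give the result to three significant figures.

R_L(min) ≈ 3.64 kΩ

Output resistance R_th = Ra‖Rb = (470 × 1200)/1670 = 337.7 Ω.
The fractional drop is R_th/(R_th + R_L); requiring this ≤ 0.0850 gives R_L ≥ R_th(1/0.0850 − 1) = 337.7 × 10.76 = 3.64 kΩ.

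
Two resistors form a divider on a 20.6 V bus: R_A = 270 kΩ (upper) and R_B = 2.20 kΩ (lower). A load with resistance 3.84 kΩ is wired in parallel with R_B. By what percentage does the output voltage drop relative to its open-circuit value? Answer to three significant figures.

Unloaded V = 20.6 × 2.20/272.2 = 0.1665 V.
Loaded: R_B‖R_L = 1.399 kΩ, giving V = 20.6 × 1.399/271.4 = 0.1062 V.
Drop = (0.1665 − 0.1062) / 0.1665 = 36.2 %.

36.2 %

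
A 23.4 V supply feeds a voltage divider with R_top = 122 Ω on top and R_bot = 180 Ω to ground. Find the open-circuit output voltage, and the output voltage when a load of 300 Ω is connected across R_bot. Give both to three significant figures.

Open-circuit: V = 23.4 × 180/(122 + 180) = 13.9 V.
With the load, R_bot becomes R_bot‖R_L = 112.5 Ω, so V = 23.4 × 112.5/234.5 = 11.2 V.

Unloaded: 13.9 V; loaded: 11.2 V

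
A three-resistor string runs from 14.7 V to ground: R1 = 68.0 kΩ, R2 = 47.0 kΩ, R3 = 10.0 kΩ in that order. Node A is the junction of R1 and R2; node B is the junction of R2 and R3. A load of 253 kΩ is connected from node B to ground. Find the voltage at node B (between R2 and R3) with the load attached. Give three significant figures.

V ≈ 1.13 V

At node B, R3 is in parallel with the load: R3‖R_L = 9.620 kΩ.
Below node A the resistance is R2 + (R3‖R_L) = 56.62 kΩ, so V_A = 14.7 × 56.62/124.6 = 6.679 V.
Then V_B = V_A × (R3‖R_L)/(R2 + R3‖R_L) = 6.679 × 9.620/56.62 = 1.13 V.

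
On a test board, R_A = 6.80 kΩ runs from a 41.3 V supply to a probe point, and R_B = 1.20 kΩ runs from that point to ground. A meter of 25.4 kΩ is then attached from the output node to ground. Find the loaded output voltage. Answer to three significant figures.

V_out ≈ 5.96 V

The load sits in parallel with R_B: R_B‖R_L = (1.20 × 25.4) / (1.20 + 25.4) = 1.146 kΩ.
V_out = 41.3 × 1.146 / (6.80 + 1.146) = 41.3 × 1.146/7.946 = 5.96 V.
(Unloaded it would have been 6.20 V.)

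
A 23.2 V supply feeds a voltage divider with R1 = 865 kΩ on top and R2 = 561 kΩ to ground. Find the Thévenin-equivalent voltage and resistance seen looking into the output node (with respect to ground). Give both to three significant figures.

V_th = 9.13 V, R_th = 340 kΩ

V_th is the open-circuit tap voltage: 23.2 × 561/(865 + 561) = 9.13 V.
With the supply zeroed, R1 and R2 appear in parallel from the tap: R_th = R1‖R2 = (865 × 561)/1426 = 340 kΩ.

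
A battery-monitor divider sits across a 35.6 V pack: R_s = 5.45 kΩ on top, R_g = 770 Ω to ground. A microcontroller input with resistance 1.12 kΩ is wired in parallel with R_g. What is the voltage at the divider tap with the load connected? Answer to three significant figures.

V_out ≈ 2.75 V

The load sits in parallel with R_g: R_g‖R_L = (770 × 1120) / (770 + 1120) = 456.3 Ω.
V_out = 35.6 × 456.3 / (5450 + 456.3) = 35.6 × 456.3/5906 = 2.75 V.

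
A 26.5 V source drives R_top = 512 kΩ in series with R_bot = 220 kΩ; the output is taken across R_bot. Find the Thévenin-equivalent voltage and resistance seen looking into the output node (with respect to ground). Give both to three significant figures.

V_th = 7.96 V, R_th = 154 kΩ

V_th is the open-circuit tap voltage: 26.5 × 220/(512 + 220) = 7.96 V.
With the supply zeroed, R_top and R_bot appear in parallel from the tap: R_th = R_top‖R_bot = (512 × 220)/732.0 = 154 kΩ.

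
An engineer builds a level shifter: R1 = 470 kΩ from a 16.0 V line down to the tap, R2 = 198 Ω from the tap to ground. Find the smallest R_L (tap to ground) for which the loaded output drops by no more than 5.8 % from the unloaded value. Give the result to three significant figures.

Output resistance R_th = R1‖R2 = (470000 × 198)/470200 = 197.9 Ω.
The fractional drop is R_th/(R_th + R_L); requiring this ≤ 0.0580 gives R_L ≥ R_th(1/0.0580 − 1) = 197.9 × 16.24 = 3.21 kΩ.

R_L(min) ≈ 3.21 kΩ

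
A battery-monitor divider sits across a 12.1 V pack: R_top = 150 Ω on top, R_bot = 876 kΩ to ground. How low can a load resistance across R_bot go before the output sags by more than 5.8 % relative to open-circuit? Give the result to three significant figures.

R_L(min) ≈ 2.44 kΩ

Output resistance R_th = R_top‖R_bot = (150 × 876000)/876200 = 150.0 Ω.
The fractional drop is R_th/(R_th + R_L); requiring this ≤ 0.0580 gives R_L ≥ R_th(1/0.0580 − 1) = 150.0 × 16.24 = 2.44 kΩ.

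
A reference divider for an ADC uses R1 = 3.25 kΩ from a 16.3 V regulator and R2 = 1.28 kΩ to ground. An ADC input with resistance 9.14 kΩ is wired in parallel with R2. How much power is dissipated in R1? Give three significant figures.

P ≈ 45.2 mW

Total resistance from the source is R1 + (R2‖R_L) = 4.373 kΩ, so I = 16.3/4.373 kΩ = 3.728 mA.
P = I²·R1 = (3.728 mA)² × 3.25 kΩ = 45.2 mW.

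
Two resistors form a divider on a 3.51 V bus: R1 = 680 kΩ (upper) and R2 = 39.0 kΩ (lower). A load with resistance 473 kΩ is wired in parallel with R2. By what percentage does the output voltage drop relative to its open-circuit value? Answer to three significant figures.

The divider's output (Thévenin) resistance is R1‖R2 = 36.88 kΩ.
Fractional drop under load = R_th/(R_th + R_L) = 36.88 / (36.88 + 473) = 0.07234.
So the output falls by 7.23 %.

7.23 %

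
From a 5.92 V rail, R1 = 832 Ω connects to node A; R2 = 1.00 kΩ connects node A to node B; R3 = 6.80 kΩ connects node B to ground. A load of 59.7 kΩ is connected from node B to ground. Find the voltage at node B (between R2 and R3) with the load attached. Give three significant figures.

At node B, R3 is in parallel with the load: R3‖R_L = 6105 Ω.
Below node A the resistance is R2 + (R3‖R_L) = 7105 Ω, so V_A = 5.92 × 7105/7937 = 5.299 V.
Then V_B = V_A × (R3‖R_L)/(R2 + R3‖R_L) = 5.299 × 6105/7105 = 4.55 V.

V ≈ 4.55 V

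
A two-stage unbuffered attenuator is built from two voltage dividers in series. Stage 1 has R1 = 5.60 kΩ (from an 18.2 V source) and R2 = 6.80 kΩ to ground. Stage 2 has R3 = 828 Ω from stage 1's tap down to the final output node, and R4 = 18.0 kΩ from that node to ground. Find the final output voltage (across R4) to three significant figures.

V_out ≈ 8.20 V

Stage 2 presents R3+R4 = 18830 Ω as a load on stage 1's tap.
Stage 1's lower leg becomes R2‖(R3+R4) = 4996 Ω, so V_mid = 18.2 × 4996/10600 = 8.581 V.
Stage 2 is itself unloaded: V_out = V_mid × R4/(R3+R4) = 8.581 × 18000/18830 = 8.20 V.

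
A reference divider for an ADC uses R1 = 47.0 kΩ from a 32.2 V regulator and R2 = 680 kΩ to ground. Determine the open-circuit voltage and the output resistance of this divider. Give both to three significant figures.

V_th = 30.1 V, R_th = 44.0 kΩ

V_th is the open-circuit tap voltage: 32.2 × 680/(47.0 + 680) = 30.1 V.
With the supply zeroed, R1 and R2 appear in parallel from the tap: R_th = R1‖R2 = (47.0 × 680)/727.0 = 44.0 kΩ.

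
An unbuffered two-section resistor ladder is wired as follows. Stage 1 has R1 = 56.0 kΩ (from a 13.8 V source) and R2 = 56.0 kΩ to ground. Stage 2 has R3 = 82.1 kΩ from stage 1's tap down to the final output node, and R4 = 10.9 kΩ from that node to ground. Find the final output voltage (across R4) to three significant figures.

V_out ≈ 0.622 V

Stage 2 presents R3+R4 = 93.00 kΩ as a load on stage 1's tap.
Stage 1's lower leg becomes R2‖(R3+R4) = 34.95 kΩ, so V_mid = 13.8 × 34.95/90.95 = 5.303 V.
Stage 2 is itself unloaded: V_out = V_mid × R4/(R3+R4) = 5.303 × 10.9/93.00 = 0.622 V.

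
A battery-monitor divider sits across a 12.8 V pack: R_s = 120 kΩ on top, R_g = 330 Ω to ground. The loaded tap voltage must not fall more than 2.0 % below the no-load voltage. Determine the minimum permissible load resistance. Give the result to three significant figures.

Output resistance R_th = R_s‖R_g = (120000 × 330)/120300 = 329.1 Ω.
The fractional drop is R_th/(R_th + R_L); requiring this ≤ 0.0200 gives R_L ≥ R_th(1/0.0200 − 1) = 329.1 × 49.00 = 16.1 kΩ.

R_L(min) ≈ 16.1 kΩ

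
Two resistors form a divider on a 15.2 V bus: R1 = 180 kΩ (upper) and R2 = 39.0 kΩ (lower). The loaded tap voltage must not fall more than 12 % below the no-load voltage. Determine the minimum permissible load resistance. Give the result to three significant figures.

R_L(min) ≈ 235 kΩ

Output resistance R_th = R1‖R2 = (180 × 39.0)/219.0 = 32.05 kΩ.
The fractional drop is R_th/(R_th + R_L); requiring this ≤ 0.120 gives R_L ≥ R_th(1/0.120 − 1) = 32.05 × 7.333 = 235 kΩ.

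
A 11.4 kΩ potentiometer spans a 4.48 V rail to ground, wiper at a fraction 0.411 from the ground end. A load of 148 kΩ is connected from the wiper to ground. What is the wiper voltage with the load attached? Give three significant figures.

V ≈ 1.81 V

The wiper splits the pot into (1−α)R = 6.715 kΩ above and αR = 4.685 kΩ below.
Lower section ‖ load = 4.542 kΩ.
V_wiper = 4.48 × 4.542/(6.715 + 4.542) = 1.81 V.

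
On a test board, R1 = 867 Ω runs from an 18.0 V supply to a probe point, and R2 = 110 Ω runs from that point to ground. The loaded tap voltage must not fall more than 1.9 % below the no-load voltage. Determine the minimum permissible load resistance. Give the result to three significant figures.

Output resistance R_th = R1‖R2 = (867 × 110)/977.0 = 97.62 Ω.
The fractional drop is R_th/(R_th + R_L); requiring this ≤ 0.0190 gives R_L ≥ R_th(1/0.0190 − 1) = 97.62 × 51.63 = 5.04 kΩ.

R_L(min) ≈ 5.04 kΩ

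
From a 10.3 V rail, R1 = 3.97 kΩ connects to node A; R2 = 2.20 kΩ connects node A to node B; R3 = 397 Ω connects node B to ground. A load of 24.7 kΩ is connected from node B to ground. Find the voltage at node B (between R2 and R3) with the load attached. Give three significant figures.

At node B, R3 is in parallel with the load: R3‖R_L = 390.7 Ω.
Below node A the resistance is R2 + (R3‖R_L) = 2591 Ω, so V_A = 10.3 × 2591/6561 = 4.067 V.
Then V_B = V_A × (R3‖R_L)/(R2 + R3‖R_L) = 4.067 × 390.7/2591 = 0.613 V.

V ≈ 0.613 V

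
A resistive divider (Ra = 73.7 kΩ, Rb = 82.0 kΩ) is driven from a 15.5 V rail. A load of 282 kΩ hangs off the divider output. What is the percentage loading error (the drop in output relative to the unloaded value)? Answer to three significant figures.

12.1 %

The divider's output (Thévenin) resistance is Ra‖Rb = 38.81 kΩ.
Fractional drop under load = R_th/(R_th + R_L) = 38.81 / (38.81 + 282) = 0.1210.
So the output falls by 12.1 %.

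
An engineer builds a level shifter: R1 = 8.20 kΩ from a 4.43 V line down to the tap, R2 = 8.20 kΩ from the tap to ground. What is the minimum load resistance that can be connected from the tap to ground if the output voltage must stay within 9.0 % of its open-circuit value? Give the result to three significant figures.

Output resistance R_th = R1‖R2 = (8.20 × 8.20)/16.40 = 4.100 kΩ.
The fractional drop is R_th/(R_th + R_L); requiring this ≤ 0.0900 gives R_L ≥ R_th(1/0.0900 − 1) = 4.100 × 10.11 = 41.5 kΩ.

R_L(min) ≈ 41.5 kΩ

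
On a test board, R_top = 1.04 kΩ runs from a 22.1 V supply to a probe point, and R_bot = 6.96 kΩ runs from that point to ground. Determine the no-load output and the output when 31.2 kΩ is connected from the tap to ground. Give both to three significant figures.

Open-circuit: V = 22.1 × 6.96/(1.04 + 6.96) = 19.2 V.
With the load, R_bot becomes R_bot‖R_L = 5.691 kΩ, so V = 22.1 × 5.691/6.731 = 18.7 V.

Unloaded: 19.2 V; loaded: 18.7 V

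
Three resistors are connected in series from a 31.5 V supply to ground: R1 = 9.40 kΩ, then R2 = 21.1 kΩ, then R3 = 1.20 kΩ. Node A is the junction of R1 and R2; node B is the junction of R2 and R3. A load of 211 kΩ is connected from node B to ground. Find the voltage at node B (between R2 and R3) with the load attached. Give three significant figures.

V ≈ 1.19 V

At node B, R3 is in parallel with the load: R3‖R_L = 1.193 kΩ.
Below node A the resistance is R2 + (R3‖R_L) = 22.29 kΩ, so V_A = 31.5 × 22.29/31.69 = 22.16 V.
Then V_B = V_A × (R3‖R_L)/(R2 + R3‖R_L) = 22.16 × 1.193/22.29 = 1.19 V.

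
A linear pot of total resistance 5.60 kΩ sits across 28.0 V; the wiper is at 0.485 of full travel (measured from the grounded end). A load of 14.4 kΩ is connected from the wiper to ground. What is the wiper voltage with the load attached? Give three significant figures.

The wiper splits the pot into (1−α)R = 2.884 kΩ above and αR = 2.716 kΩ below.
Lower section ‖ load = 2.285 kΩ.
V_wiper = 28.0 × 2.285/(2.884 + 2.285) = 12.4 V.

V ≈ 12.4 V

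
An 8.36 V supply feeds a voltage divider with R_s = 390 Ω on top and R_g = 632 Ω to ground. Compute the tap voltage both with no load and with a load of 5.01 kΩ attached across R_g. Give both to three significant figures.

Open-circuit: V = 8.36 × 632/(390 + 632) = 5.17 V.
With the load, R_g becomes R_g‖R_L = 561.2 Ω, so V = 8.36 × 561.2/951.2 = 4.93 V.

Unloaded: 5.17 V; loaded: 4.93 V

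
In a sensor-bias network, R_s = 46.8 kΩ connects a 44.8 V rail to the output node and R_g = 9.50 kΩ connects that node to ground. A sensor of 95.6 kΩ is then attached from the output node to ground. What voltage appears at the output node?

V_out ≈ 6.98 V

The load sits in parallel with R_g: R_g‖R_L = (9.50 × 95.6) / (9.50 + 95.6) = 8.641 kΩ.
V_out = 44.8 × 8.641 / (46.8 + 8.641) = 44.8 × 8.641/55.44 = 6.98 V.
(Unloaded it would have been 7.56 V.)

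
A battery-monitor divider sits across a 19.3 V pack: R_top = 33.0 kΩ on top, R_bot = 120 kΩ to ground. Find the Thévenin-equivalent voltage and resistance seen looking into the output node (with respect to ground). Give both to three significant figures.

V_th = 15.1 V, R_th = 25.9 kΩ

V_th is the open-circuit tap voltage: 19.3 × 120/(33.0 + 120) = 15.1 V.
With the supply zeroed, R_top and R_bot appear in parallel from the tap: R_th = R_top‖R_bot = (33.0 × 120)/153.0 = 25.9 kΩ.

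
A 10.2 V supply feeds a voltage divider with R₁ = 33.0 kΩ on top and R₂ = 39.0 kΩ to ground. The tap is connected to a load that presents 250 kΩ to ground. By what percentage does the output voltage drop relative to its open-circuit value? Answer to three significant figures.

The divider's output (Thévenin) resistance is R₁‖R₂ = 17.88 kΩ.
Fractional drop under load = R_th/(R_th + R_L) = 17.88 / (17.88 + 250) = 0.06673.
So the output falls by 6.67 %.

6.67 %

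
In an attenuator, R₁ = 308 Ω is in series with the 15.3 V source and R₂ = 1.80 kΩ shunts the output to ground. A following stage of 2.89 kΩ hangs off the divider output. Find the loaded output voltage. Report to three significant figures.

The load sits in parallel with R₂: R₂‖R_L = (1800 × 2890) / (1800 + 2890) = 1109 Ω.
V_out = 15.3 × 1109 / (308 + 1109) = 15.3 × 1109/1417 = 12.0 V.

V_out ≈ 12.0 V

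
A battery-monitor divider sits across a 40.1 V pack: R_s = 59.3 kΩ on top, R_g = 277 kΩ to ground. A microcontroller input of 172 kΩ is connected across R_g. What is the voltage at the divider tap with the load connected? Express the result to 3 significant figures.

The load sits in parallel with R_g: R_g‖R_L = (277 × 172) / (277 + 172) = 106.1 kΩ.
V_out = 40.1 × 106.1 / (59.3 + 106.1) = 40.1 × 106.1/165.4 = 25.7 V.

V_out ≈ 25.7 V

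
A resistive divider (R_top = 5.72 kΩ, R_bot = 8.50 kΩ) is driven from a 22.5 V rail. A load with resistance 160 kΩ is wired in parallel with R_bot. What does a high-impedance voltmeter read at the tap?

V_out ≈ 13.2 V

The load sits in parallel with R_bot: R_bot‖R_L = (8.50 × 160) / (8.50 + 160) = 8.071 kΩ.
V_out = 22.5 × 8.071 / (5.72 + 8.071) = 22.5 × 8.071/13.79 = 13.2 V.
(Unloaded it would have been 13.4 V.)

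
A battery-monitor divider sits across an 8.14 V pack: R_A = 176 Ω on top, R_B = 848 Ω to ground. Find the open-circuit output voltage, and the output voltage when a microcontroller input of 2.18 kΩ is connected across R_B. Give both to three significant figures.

Open-circuit: V = 8.14 × 848/(176 + 848) = 6.74 V.
With the load, R_B becomes R_B‖R_L = 610.5 Ω, so V = 8.14 × 610.5/786.5 = 6.32 V.

Unloaded: 6.74 V; loaded: 6.32 V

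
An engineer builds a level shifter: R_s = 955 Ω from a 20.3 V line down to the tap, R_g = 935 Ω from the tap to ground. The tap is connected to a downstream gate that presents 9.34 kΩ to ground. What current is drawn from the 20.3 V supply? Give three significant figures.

I ≈ 11.2 mA

R_g‖R_L = 849.9 Ω, so the source sees R_s + R_g‖R_L = 1805 Ω.
I = 20.3 V / 1805 Ω = 11.2 mA.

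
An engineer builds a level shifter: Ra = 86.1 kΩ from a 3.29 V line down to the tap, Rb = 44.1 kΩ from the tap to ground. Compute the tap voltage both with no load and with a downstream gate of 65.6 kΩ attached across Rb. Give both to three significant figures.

Unloaded: 1.11 V; loaded: 0.771 V

Open-circuit: V = 3.29 × 44.1/(86.1 + 44.1) = 1.11 V.
With the load, Rb becomes Rb‖R_L = 26.37 kΩ, so V = 3.29 × 26.37/112.5 = 0.771 V.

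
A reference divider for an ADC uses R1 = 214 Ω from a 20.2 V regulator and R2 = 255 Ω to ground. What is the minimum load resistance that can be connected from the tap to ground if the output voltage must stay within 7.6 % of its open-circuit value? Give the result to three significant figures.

R_L(min) ≈ 1.41 kΩ

Output resistance R_th = R1‖R2 = (214 × 255)/469.0 = 116.4 Ω.
The fractional drop is R_th/(R_th + R_L); requiring this ≤ 0.0760 gives R_L ≥ R_th(1/0.0760 − 1) = 116.4 × 12.16 = 1.41 kΩ.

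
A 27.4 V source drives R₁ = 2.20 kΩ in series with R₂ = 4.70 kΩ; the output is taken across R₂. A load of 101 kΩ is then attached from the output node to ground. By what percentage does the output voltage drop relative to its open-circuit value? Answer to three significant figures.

1.46 %

The divider's output (Thévenin) resistance is R₁‖R₂ = 1.499 kΩ.
Fractional drop under load = R_th/(R_th + R_L) = 1.499 / (1.499 + 101) = 0.01462.
So the output falls by 1.46 %.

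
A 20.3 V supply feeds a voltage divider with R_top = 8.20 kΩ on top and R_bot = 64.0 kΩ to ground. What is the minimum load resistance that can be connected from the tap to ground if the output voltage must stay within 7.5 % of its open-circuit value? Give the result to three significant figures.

R_L(min) ≈ 89.6 kΩ

Output resistance R_th = R_top‖R_bot = (8.20 × 64.0)/72.20 = 7.269 kΩ.
The fractional drop is R_th/(R_th + R_L); requiring this ≤ 0.0750 gives R_L ≥ R_th(1/0.0750 − 1) = 7.269 × 12.33 = 89.6 kΩ.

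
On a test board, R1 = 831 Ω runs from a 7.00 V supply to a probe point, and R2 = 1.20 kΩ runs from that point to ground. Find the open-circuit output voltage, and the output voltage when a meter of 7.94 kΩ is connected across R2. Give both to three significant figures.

Open-circuit: V = 7.00 × 1200/(831 + 1200) = 4.14 V.
With the load, R2 becomes R2‖R_L = 1042 Ω, so V = 7.00 × 1042/1873 = 3.90 V.

Unloaded: 4.14 V; loaded: 3.90 V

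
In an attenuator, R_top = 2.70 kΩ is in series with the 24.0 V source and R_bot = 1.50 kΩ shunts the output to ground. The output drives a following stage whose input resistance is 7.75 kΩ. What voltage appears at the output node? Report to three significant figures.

V_out ≈ 7.62 V

The load sits in parallel with R_bot: R_bot‖R_L = (1.50 × 7.75) / (1.50 + 7.75) = 1.257 kΩ.
V_out = 24.0 × 1.257 / (2.70 + 1.257) = 24.0 × 1.257/3.957 = 7.62 V.
(Unloaded it would have been 8.57 V.)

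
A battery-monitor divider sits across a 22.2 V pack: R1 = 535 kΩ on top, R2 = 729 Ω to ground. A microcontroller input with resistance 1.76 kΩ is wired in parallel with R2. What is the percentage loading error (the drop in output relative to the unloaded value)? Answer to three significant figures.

29.3 %

Unloaded V = 22.2 × 729/535700 = 0.03021 V.
Loaded: R2‖R_L = 515.5 Ω, giving V = 22.2 × 515.5/535500 = 0.02137 V.
Drop = (0.03021 − 0.02137) / 0.03021 = 29.3 %.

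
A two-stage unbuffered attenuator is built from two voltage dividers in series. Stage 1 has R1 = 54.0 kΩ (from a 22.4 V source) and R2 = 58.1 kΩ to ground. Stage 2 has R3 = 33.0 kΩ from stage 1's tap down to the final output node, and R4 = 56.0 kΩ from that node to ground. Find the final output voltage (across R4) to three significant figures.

Stage 2 presents R3+R4 = 89.00 kΩ as a load on stage 1's tap.
Stage 1's lower leg becomes R2‖(R3+R4) = 35.15 kΩ, so V_mid = 22.4 × 35.15/89.15 = 8.832 V.
Stage 2 is itself unloaded: V_out = V_mid × R4/(R3+R4) = 8.832 × 56.0/89.00 = 5.56 V.

V_out ≈ 5.56 V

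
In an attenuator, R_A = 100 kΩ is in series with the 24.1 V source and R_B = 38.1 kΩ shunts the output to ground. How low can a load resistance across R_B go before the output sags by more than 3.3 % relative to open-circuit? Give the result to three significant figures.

Output resistance R_th = R_A‖R_B = (100 × 38.1)/138.1 = 27.59 kΩ.
The fractional drop is R_th/(R_th + R_L); requiring this ≤ 0.0330 gives R_L ≥ R_th(1/0.0330 − 1) = 27.59 × 29.30 = 808 kΩ.

R_L(min) ≈ 808 kΩ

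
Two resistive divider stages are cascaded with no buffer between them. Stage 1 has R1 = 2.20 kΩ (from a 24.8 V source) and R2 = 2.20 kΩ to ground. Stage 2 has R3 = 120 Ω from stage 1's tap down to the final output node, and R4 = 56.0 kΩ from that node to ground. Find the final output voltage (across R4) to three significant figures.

V_out ≈ 12.1 V

Stage 2 presents R3+R4 = 56120 Ω as a load on stage 1's tap.
Stage 1's lower leg becomes R2‖(R3+R4) = 2117 Ω, so V_mid = 24.8 × 2117/4317 = 12.16 V.
Stage 2 is itself unloaded: V_out = V_mid × R4/(R3+R4) = 12.16 × 56000/56120 = 12.1 V.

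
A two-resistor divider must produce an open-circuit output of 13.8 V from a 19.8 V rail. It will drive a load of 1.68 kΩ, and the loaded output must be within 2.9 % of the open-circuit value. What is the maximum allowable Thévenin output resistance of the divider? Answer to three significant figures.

R_th ≤ 50.2 Ω

Loading drop = R_th/(R_th + R_L) ≤ 0.0290, so R_th ≤ R_L · ε/(1−ε) = 1.68 kΩ × 0.0290/0.9710 = 50.2 Ω.
(Any R1, R2 with R2/(R1+R2) = 0.697 and R1‖R2 ≤ 50.2 Ω will meet the spec.)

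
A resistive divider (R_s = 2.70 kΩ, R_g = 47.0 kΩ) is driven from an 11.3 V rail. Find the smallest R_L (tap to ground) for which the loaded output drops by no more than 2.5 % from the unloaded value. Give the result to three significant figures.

R_L(min) ≈ 99.6 kΩ

Output resistance R_th = R_s‖R_g = (2.70 × 47.0)/49.70 = 2.553 kΩ.
The fractional drop is R_th/(R_th + R_L); requiring this ≤ 0.0250 gives R_L ≥ R_th(1/0.0250 − 1) = 2.553 × 39.00 = 99.6 kΩ.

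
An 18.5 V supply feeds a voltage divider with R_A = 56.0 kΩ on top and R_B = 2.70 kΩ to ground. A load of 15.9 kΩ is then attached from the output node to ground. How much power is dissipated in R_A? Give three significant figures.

Total resistance from the source is R_A + (R_B‖R_L) = 58.31 kΩ, so I = 18.5/58.31 kΩ = 0.3173 mA.
P = I²·R_A = (0.3173 mA)² × 56.0 kΩ = 5.64 mW.

P ≈ 5.64 mW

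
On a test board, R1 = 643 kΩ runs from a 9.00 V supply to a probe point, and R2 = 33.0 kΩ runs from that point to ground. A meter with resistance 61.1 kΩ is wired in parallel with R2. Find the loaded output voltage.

The load sits in parallel with R2: R2‖R_L = (33.0 × 61.1) / (33.0 + 61.1) = 21.43 kΩ.
V_out = 9.00 × 21.43 / (643 + 21.43) = 9.00 × 21.43/664.4 = 0.290 V.

V_out ≈ 0.290 V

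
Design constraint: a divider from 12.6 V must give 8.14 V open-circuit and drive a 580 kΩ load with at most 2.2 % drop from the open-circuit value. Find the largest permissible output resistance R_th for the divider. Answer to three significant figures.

Loading drop = R_th/(R_th + R_L) ≤ 0.0220, so R_th ≤ R_L · ε/(1−ε) = 580 kΩ × 0.0220/0.9780 = 13.0 kΩ.

R_th ≤ 13.0 kΩ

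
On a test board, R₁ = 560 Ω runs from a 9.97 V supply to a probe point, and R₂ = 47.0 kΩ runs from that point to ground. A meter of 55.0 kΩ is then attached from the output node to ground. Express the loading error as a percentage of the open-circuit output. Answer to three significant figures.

The divider's output (Thévenin) resistance is R₁‖R₂ = 553.4 Ω.
Fractional drop under load = R_th/(R_th + R_L) = 553.4 / (553.4 + 55000) = 0.009962.
So the output falls by 0.996 %.

0.996 %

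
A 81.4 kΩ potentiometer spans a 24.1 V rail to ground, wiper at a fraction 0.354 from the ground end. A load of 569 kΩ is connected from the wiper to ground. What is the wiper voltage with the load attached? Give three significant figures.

V ≈ 8.26 V

The wiper splits the pot into (1−α)R = 52.58 kΩ above and αR = 28.82 kΩ below.
Lower section ‖ load = 27.43 kΩ.
V_wiper = 24.1 × 27.43/(52.58 + 27.43) = 8.26 V.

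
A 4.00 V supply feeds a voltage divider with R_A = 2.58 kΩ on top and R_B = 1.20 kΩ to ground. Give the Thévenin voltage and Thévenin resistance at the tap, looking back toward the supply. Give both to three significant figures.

V_th = 1.27 V, R_th = 819 Ω

V_th is the open-circuit tap voltage: 4.00 × 1.20/(2.58 + 1.20) = 1.27 V.
With the supply zeroed, R_A and R_B appear in parallel from the tap: R_th = R_A‖R_B = (2.58 × 1.20)/3.780 = 819 Ω.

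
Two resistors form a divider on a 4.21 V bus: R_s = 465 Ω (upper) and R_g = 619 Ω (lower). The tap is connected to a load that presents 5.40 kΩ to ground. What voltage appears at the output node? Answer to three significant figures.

The load sits in parallel with R_g: R_g‖R_L = (619 × 5400) / (619 + 5400) = 555.3 Ω.
V_out = 4.21 × 555.3 / (465 + 555.3) = 4.21 × 555.3/1020 = 2.29 V.
(Unloaded it would have been 2.40 V.)

V_out ≈ 2.29 V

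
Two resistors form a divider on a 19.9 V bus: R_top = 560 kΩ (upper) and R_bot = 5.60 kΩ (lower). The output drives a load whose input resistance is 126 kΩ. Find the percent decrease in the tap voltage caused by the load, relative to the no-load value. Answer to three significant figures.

The divider's output (Thévenin) resistance is R_top‖R_bot = 5.545 kΩ.
Fractional drop under load = R_th/(R_th + R_L) = 5.545 / (5.545 + 126) = 0.04215.
So the output falls by 4.21 %.

4.21 %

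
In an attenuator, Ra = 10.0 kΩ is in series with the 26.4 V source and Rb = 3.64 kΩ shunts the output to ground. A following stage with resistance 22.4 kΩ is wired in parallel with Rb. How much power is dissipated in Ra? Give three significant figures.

Total resistance from the source is Ra + (Rb‖R_L) = 13.13 kΩ, so I = 26.4/13.13 kΩ = 2.010 mA.
P = I²·Ra = (2.010 mA)² × 10.0 kΩ = 40.4 mW.

P ≈ 40.4 mW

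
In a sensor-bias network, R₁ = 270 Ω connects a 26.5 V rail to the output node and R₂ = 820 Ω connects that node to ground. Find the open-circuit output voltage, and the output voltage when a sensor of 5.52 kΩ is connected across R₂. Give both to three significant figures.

Unloaded: 19.9 V; loaded: 19.2 V

Open-circuit: V = 26.5 × 820/(270 + 820) = 19.9 V.
With the load, R₂ becomes R₂‖R_L = 713.9 Ω, so V = 26.5 × 713.9/983.9 = 19.2 V.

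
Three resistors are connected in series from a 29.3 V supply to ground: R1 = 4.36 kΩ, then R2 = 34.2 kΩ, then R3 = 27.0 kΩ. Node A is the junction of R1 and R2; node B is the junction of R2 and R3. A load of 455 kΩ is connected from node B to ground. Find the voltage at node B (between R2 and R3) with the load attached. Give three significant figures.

V ≈ 11.7 V

At node B, R3 is in parallel with the load: R3‖R_L = 25.49 kΩ.
Below node A the resistance is R2 + (R3‖R_L) = 59.69 kΩ, so V_A = 29.3 × 59.69/64.05 = 27.31 V.
Then V_B = V_A × (R3‖R_L)/(R2 + R3‖R_L) = 27.31 × 25.49/59.69 = 11.7 V.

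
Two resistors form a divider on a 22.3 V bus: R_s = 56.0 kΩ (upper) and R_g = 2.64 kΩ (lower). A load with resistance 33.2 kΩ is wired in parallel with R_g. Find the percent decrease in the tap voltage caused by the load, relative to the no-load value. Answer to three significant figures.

The divider's output (Thévenin) resistance is R_s‖R_g = 2.521 kΩ.
Fractional drop under load = R_th/(R_th + R_L) = 2.521 / (2.521 + 33.2) = 0.07058.
So the output falls by 7.06 %.

7.06 %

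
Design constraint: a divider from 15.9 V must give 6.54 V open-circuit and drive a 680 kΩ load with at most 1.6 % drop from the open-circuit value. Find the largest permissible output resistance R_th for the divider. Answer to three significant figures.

R_th ≤ 11.1 kΩ

Loading drop = R_th/(R_th + R_L) ≤ 0.0160, so R_th ≤ R_L · ε/(1−ε) = 680 kΩ × 0.0160/0.9840 = 11.1 kΩ.
(Any R1, R2 with R2/(R1+R2) = 0.411 and R1‖R2 ≤ 11.1 kΩ will meet the spec.)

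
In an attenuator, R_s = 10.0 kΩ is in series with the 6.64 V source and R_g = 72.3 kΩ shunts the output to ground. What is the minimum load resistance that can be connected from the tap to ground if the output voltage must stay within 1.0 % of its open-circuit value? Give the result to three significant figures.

R_L(min) ≈ 870 kΩ

Output resistance R_th = R_s‖R_g = (10.0 × 72.3)/82.30 = 8.785 kΩ.
The fractional drop is R_th/(R_th + R_L); requiring this ≤ 0.0100 gives R_L ≥ R_th(1/0.0100 − 1) = 8.785 × 99.00 = 870 kΩ.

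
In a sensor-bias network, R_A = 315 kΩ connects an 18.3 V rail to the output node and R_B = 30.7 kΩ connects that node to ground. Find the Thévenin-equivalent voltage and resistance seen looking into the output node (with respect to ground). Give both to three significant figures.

V_th = 1.63 V, R_th = 28.0 kΩ

V_th is the open-circuit tap voltage: 18.3 × 30.7/(315 + 30.7) = 1.63 V.
With the supply zeroed, R_A and R_B appear in parallel from the tap: R_th = R_A‖R_B = (315 × 30.7)/345.7 = 28.0 kΩ.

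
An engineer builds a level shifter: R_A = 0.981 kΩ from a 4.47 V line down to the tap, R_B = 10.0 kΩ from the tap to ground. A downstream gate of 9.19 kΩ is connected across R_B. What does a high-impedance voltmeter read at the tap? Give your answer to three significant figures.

The load sits in parallel with R_B: R_B‖R_L = (10000 × 9190) / (10000 + 9190) = 4789 Ω.
V_out = 4.47 × 4789 / (981 + 4789) = 4.47 × 4789/5770 = 3.71 V.

V_out ≈ 3.71 V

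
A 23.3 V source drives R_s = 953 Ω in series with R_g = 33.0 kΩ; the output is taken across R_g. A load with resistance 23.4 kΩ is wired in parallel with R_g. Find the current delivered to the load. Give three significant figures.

I_L ≈ 0.931 mA

R_g‖R_L = 13690 Ω; V_out = 23.3 × 13690/14640 = 21.78 V.
I_L = V_out / R_L = 21.78 / 23.4 kΩ = 0.931 mA.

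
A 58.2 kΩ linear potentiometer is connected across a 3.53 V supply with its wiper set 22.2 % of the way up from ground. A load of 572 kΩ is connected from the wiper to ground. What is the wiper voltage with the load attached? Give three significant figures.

The wiper splits the pot into (1−α)R = 45.28 kΩ above and αR = 12.92 kΩ below.
Lower section ‖ load = 12.63 kΩ.
V_wiper = 3.53 × 12.63/(45.28 + 12.63) = 0.770 V.

V ≈ 0.770 V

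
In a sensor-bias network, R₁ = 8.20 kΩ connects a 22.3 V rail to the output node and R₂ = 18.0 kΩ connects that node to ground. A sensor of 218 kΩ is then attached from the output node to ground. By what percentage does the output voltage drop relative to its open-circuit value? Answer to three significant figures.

The divider's output (Thévenin) resistance is R₁‖R₂ = 5.634 kΩ.
Fractional drop under load = R_th/(R_th + R_L) = 5.634 / (5.634 + 218) = 0.02519.
So the output falls by 2.52 %.

2.52 %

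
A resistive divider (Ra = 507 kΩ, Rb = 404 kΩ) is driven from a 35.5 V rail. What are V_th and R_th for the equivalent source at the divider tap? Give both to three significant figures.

V_th = 15.7 V, R_th = 225 kΩ

V_th is the open-circuit tap voltage: 35.5 × 404/(507 + 404) = 15.7 V.
With the supply zeroed, Ra and Rb appear in parallel from the tap: R_th = Ra‖Rb = (507 × 404)/911.0 = 225 kΩ.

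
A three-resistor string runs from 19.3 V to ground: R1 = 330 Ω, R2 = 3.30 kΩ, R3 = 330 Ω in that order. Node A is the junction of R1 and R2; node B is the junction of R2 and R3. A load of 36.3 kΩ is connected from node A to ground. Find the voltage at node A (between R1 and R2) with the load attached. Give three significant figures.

V ≈ 17.5 V

Below node A the series string R2+R3 = 3630 Ω sits in parallel with the 36300 Ω load: 3300 Ω.
V_A = 19.3 × 3300/(330 + 3300) = 17.5 V.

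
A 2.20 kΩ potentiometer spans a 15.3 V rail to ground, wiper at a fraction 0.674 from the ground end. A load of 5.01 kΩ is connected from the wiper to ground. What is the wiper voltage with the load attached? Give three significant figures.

The wiper splits the pot into (1−α)R = 717.2 Ω above and αR = 1483 Ω below.
Lower section ‖ load = 1144 Ω.
V_wiper = 15.3 × 1144/(717.2 + 1144) = 9.40 V.

V ≈ 9.40 V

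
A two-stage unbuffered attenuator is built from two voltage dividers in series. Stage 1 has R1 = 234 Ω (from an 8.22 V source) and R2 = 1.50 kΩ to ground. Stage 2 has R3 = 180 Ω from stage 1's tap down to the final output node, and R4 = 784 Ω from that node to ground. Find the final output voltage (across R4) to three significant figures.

Stage 2 presents R3+R4 = 964.0 Ω as a load on stage 1's tap.
Stage 1's lower leg becomes R2‖(R3+R4) = 586.9 Ω, so V_mid = 8.22 × 586.9/820.9 = 5.877 V.
Stage 2 is itself unloaded: V_out = V_mid × R4/(R3+R4) = 5.877 × 784/964.0 = 4.78 V.

V_out ≈ 4.78 V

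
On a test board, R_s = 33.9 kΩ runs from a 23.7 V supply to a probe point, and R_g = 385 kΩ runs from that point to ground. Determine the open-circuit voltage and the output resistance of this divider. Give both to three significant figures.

V_th = 21.8 V, R_th = 31.2 kΩ

V_th is the open-circuit tap voltage: 23.7 × 385/(33.9 + 385) = 21.8 V.
With the supply zeroed, R_s and R_g appear in parallel from the tap: R_th = R_s‖R_g = (33.9 × 385)/418.9 = 31.2 kΩ.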